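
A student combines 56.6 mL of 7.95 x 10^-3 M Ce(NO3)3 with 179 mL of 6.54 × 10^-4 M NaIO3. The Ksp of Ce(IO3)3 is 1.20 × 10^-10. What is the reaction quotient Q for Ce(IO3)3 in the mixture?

Total volume = 56.6 + 179 = 235.6 mL.
[Ce^3+] = 7.95 x 10^-3 × (56.6/235.6) = 1.910 × 10^-3 M
[IO3^-] = 6.54 x 10^-4 × (179/235.6) = 4.969 × 10^-4 M
Ce(IO3)3(s) ⇌ Ce^3+ + 3 IO3^-, so Q = [Ce^3+][IO3^-]^3
Q = (1.910 x 10^-3)(4.969 × 10^-4)^3 = 2.34 x 10^-13
Q < Ksp, so no precipitate of Ce(IO3)3 forms.

2.34 × 10^-13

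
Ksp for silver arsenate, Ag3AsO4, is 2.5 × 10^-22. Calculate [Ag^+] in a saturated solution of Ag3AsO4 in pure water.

Ag3AsO4(s) <=> 3 Ag^+ + AsO4^3-
Ksp = [Ag^+]^3[AsO4^3-]
If s mol/L of Ag3AsO4 dissolves, [Ag^+] = 3s and [AsO4^3-] = s.
So Ksp = (3s)^3 × s = 27s^4
Solving, s = (2.5 × 10^-22/27)^(1/4) = 1.74 x 10^-6 M
[Ag^+] = 3s = 5.2 x 10^-6 M

[Ag^+] = 5.2e-6 M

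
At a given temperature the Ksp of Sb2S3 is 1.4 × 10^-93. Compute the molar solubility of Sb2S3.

Sb2S3(s) ⇌ 2 Sb^3+ + 3 S^2-
Ksp = [Sb^3+]^2[S^2-]^3
If s mol/L of Sb2S3 dissolves, [Sb^3+] = 2s and [S^2-] = 3s.
So Ksp = (2s)^2 × (3s)^3 = 108s^5
s = (1.4 × 10^-93 / 108)^(1/5) = 1.1 x 10^-19 M

s = 1.1e-19 M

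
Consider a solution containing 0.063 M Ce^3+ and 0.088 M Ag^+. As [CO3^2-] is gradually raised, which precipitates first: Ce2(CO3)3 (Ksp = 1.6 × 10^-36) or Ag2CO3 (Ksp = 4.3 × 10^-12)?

Each salt begins to precipitate when Q = Ksp, i.e. when [CO3^2-] reaches its threshold.
For Ce2(CO3)3: 1.6 × 10^-36 = (0.063)^2 × [CO3^2-]^3  ⇒  [CO3^2-] = 7.4 x 10^-12 M.
For Ag2CO3: 4.3 × 10^-12 = (0.088)^2 × [CO3^2-]  ⇒  [CO3^2-] = 5.6 × 10^-10 M.
The salt with the lower threshold [CO3^2-] precipitates first: Ce2(CO3)3.

Ce2(CO3)3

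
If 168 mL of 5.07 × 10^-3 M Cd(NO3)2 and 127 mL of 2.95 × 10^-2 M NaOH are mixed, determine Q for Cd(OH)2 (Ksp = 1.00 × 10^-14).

Total volume = 168 + 127 = 295 mL.
[Cd^2+] = 5.07 × 10^-3 × (168/295) = 2.887 × 10^-3 M
[OH^-] = 2.95 x 10^-2 × (127/295) = 1.270 × 10^-2 M
Cd(OH)2(s) ⇌ Cd^2+(aq) + 2 OH^-(aq), so Q = [Cd^2+][OH^-]^2
Q = (2.887 × 10^-3)(1.270 × 10^-2)^2 = 4.66 x 10^-7
Q > Ksp, so Cd(OH)2 will precipitate.

Q ≈ 4.66e-7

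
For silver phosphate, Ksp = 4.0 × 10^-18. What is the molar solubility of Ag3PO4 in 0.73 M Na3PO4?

Ag3PO4(s) <=> 3 Ag^+(aq) + PO4^3-(aq)
Ksp = [Ag^+]^3[PO4^3-]
Let s = moles of Ag3PO4 that dissolve per litre. [Ag^+] = 3s, [PO4^3-] = 0.73 + s ≈ 0.73 (common-ion effect: PO4^3- is already 0.73 M).
Ksp ≈ (3s)^3 × 0.73
s = 5.9 x 10^-7 M
Check: s = 5.9 × 10^-7 ≪ 0.73, so the approximation is valid.

5.9 × 10^-7 M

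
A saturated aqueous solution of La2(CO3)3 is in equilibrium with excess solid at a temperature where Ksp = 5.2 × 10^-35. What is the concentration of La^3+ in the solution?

La2(CO3)3(s) ⇌ 2 La^3+ + 3 CO3^2-
Ksp = [La^3+]^2[CO3^2-]^3
For each mole of La2(CO3)3 that dissolves: [La^3+] = 2s, [CO3^2-] = 3s.
Substituting: Ksp = (2s)^2(3s)^3 = 108s^5
s = (5.2 × 10^-35 / 108)^(1/5) = 5.45 × 10^-8 M
[La^3+] = 2s = 1.1 × 10^-7 M

1.1e-7 M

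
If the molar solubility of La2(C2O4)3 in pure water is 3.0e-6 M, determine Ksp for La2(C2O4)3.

La2(C2O4)3(s) <=> 2 La^3+ + 3 C2O4^2-
For each mole of La2(C2O4)3 that dissolves: [La^3+] = 2s, [C2O4^2-] = 3s.
Ksp = [La^3+]^2[C2O4^2-]^3
So Ksp = (2s)^2 × (3s)^3 = 108s^5
With s = 3.0 x 10^-6: Ksp = 2.6 × 10^-26

Ksp ≈ 2.6e-26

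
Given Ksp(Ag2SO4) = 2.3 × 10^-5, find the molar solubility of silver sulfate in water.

1.8 × 10^-2 M

Ag2SO4(s) ⇌ 2 Ag^+(aq) + SO4^2-(aq)
Ksp = [Ag^+]^2[SO4^2-]
If s mol/L of Ag2SO4 dissolves, [Ag^+] = 2s and [SO4^2-] = s.
Ksp = (2s)^2s = 4s^3
s^3 = 2.3 × 10^-5 / 4, so s = 1.8 × 10^-2 M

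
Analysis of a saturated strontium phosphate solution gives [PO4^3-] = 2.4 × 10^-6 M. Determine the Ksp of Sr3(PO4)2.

2.7e-28

Sr3(PO4)2(s) ⇌ 3 Sr^2+(aq) + 2 PO4^3-(aq)
Stoichiometry gives [Sr^2+] = (3/2)[PO4^3-] = 3.60 × 10^-6 M.
Ksp = [Sr^2+]^3[PO4^3-]^2
Ksp = (3.60 x 10^-6)^3 × (2.4 × 10^-6)^2 = 2.7 x 10^-28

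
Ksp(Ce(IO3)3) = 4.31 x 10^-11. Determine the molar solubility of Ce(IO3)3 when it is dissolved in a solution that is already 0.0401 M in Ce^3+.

Ce(IO3)3(s) ⇌ Ce^3+(aq) + 3 IO3^-(aq)
Ksp = [Ce^3+][IO3^-]^3
Let s = moles of Ce(IO3)3 that dissolve per litre. [Ce^3+] = 0.0401 + s ≈ 0.0401, [IO3^-] = 3s (since the Ce^3+ already present dominates).
Ksp ≈ 0.0401 × (3s)^3
s = 3.41 × 10^-4 M
Check: s = 3.4 x 10^-4 ≪ 0.0401, so the approximation is valid.

s ≈ 3.41 × 10^-4 M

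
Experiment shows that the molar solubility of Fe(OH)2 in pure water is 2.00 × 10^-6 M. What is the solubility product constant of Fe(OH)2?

Ksp ≈ 3.20e-17

Fe(OH)2(s) ⇌ Fe^2+(aq) + 2 OH^-(aq)
Let s = molar solubility. Then [Fe^2+] = s and [OH^-] = 2s.
Ksp = [Fe^2+][OH^-]^2
Substituting: Ksp = s(2s)^2 = 4s^3
Ksp = 4 × (2.00 × 10^-6)^3 = 3.20 × 10^-17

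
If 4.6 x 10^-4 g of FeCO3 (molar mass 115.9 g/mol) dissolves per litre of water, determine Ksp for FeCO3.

Ksp = 1.6 × 10^-11

Molar solubility s = (4.6 × 10^-4 g/L) / (115.9 g/mol) = 3.97 x 10^-6 M.
FeCO3(s) <=> Fe^2+(aq) + CO3^2-(aq)
If s mol/L of FeCO3 dissolves, [Fe^2+] = s and [CO3^2-] = s.
Ksp = [Fe^2+][CO3^2-]
Ksp = s^2
Ksp = (3.97 × 10^-6)^2 = 1.6 × 10^-11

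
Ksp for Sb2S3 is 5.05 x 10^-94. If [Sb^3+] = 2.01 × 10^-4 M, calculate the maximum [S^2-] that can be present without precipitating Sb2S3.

2.32e-29 M

Sb2S3(s) ⇌ 2 Sb^3+ + 3 S^2-
Ksp = [Sb^3+]^2[S^2-]^3
Precipitation begins when Q = Ksp. With [Sb^3+] = 2.01 × 10^-4 M:
5.05 x 10^-94 = (2.01 × 10^-4)^2 × [S^2-]^3
[S^2-] = (5.05 x 10^-94 / 4.040 x 10^-8)^(1/3) = 2.32 × 10^-29 M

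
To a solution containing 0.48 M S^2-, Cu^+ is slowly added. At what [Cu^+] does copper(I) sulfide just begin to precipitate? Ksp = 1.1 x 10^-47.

Cu2S(s) <=> 2 Cu^+ + S^2-
Ksp = [Cu^+]^2[S^2-]
Precipitation begins when Q = Ksp. With [S^2-] = 0.48 M:
1.1 x 10^-47 = (0.48) × [Cu^+]^2
[Cu^+] = (1.1 x 10^-47 / 4.8 × 10^-1)^(1/2) = 4.8 × 10^-24 M

[Cu^+] ≈ 4.8e-24 M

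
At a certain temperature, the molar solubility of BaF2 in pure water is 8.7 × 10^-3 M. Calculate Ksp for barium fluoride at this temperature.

BaF2(s) <=> Ba^2+ + 2 F^-
For each mole of BaF2 that dissolves: [Ba^2+] = s, [F^-] = 2s.
Ksp = [Ba^2+][F^-]^2
Ksp = s(2s)^2 = 4s^3
With s = 8.7 × 10^-3: Ksp = 2.6 × 10^-6

2.6 x 10^-6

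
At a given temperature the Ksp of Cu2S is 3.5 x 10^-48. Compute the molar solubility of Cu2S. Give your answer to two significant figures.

9.6 × 10^-17 M

Cu2S(s) ⇌ 2 Cu^+ + S^2-
Ksp = [Cu^+]^2[S^2-]
For each mole of Cu2S that dissolves: [Cu^+] = 2s, [S^2-] = s.
Substituting: Ksp = (2s)^2s = 4s^3
Solving, s = (3.5 x 10^-48/4)^(1/3) = 9.6 × 10^-17 M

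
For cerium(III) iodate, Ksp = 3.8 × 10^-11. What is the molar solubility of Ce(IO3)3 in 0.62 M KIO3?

s = 1.6e-10 M

Ce(IO3)3(s) ⇌ Ce^3+(aq) + 3 IO3^-(aq)
Ksp = [Ce^3+][IO3^-]^3
If s mol/L dissolves here, [Ce^3+] = s, [IO3^-] = 0.62 + 3s ≈ 0.62 (common-ion effect: IO3^- is already 0.62 M).
Ksp ≈ s × (0.62)^3
s = 1.6 × 10^-10 M
Check: 3s = 4.8 x 10^-10 ≪ 0.62, so the approximation is valid.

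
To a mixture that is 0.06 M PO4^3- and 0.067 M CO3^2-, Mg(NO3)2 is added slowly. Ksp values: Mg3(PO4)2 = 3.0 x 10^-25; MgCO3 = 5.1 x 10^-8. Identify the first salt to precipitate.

Mg3(PO4)2

Precipitation of each salt starts when its ion product equals its Ksp.
For Mg3(PO4)2: 3.0 x 10^-25 = (0.06)^2 × [Mg^2+]^3  ⇒  [Mg^2+] = 4.4 × 10^-8 M.
For MgCO3: 5.1 x 10^-8 = 0.067 × [Mg^2+]  ⇒  [Mg^2+] = 7.6 × 10^-7 M.
The salt with the lower threshold [Mg^2+] precipitates first: Mg3(PO4)2.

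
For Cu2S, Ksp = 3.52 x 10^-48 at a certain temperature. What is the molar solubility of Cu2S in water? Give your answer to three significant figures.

Cu2S(s) ⇌ 2 Cu^+(aq) + S^2-(aq)
Ksp = [Cu^+]^2[S^2-]
For each mole of Cu2S that dissolves: [Cu^+] = 2s, [S^2-] = s.
So Ksp = (2s)^2 × s = 4s^3
s^3 = 3.52 x 10^-48 / 4, so s = 9.58 × 10^-17 M

s = 9.58 x 10^-17 M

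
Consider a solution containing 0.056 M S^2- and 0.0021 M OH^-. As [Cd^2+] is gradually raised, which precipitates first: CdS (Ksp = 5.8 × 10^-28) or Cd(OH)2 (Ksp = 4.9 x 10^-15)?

CdS

Each salt begins to precipitate when Q = Ksp, i.e. when [Cd^2+] reaches its threshold.
For CdS: 5.8 × 10^-28 = 0.056 × [Cd^2+]  ⇒  [Cd^2+] = 1.0 × 10^-26 M.
For Cd(OH)2: 4.9 x 10^-15 = (0.0021)^2 × [Cd^2+]  ⇒  [Cd^2+] = 1.1 × 10^-9 M.
The salt with the lower threshold [Cd^2+] precipitates first: CdS.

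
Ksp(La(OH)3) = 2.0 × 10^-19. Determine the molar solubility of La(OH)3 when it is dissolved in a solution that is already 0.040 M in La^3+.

s ≈ 5.7e-7 M

La(OH)3(s) <=> La^3+(aq) + 3 OH^-(aq)
Ksp = [La^3+][OH^-]^3
Let s be the molar solubility in this solution. [La^3+] = 0.040 + s ≈ 0.040, [OH^-] = 3s (Ksp is small, so little additional dissolves).
Ksp ≈ 0.040 × (3s)^3
s = 5.7 × 10^-7 M
Check: s = 5.7 x 10^-7 ≪ 0.040, so the approximation is valid.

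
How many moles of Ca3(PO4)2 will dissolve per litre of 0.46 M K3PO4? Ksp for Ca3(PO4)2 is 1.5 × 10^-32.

s ≈ 1.4e-11 M

Ca3(PO4)2(s) ⇌ 3 Ca^2+ + 2 PO4^3-
Ksp = [Ca^2+]^3[PO4^3-]^2
If s mol/L dissolves here, [Ca^2+] = 3s, [PO4^3-] = 0.46 + 2s ≈ 0.46 (since PO4^3- from K3PO4 dominates).
Ksp ≈ (3s)^3 × (0.46)^2
s = 1.4 x 10^-11 M
Check: 2s = 2.8 x 10^-11 ≪ 0.46, so the approximation is valid.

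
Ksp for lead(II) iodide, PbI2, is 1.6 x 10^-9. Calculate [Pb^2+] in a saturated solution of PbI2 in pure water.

PbI2(s) ⇌ Pb^2+ + 2 I^-
Ksp = [Pb^2+][I^-]^2
With molar solubility s: [Pb^2+] = s, [I^-] = 2s.
Substituting: Ksp = s(2s)^2 = 4s^3
s^3 = 1.6 x 10^-9 / 4, so s = 7.37 × 10^-4 M
[Pb^2+] = s = 7.4 × 10^-4 M

7.4e-4 M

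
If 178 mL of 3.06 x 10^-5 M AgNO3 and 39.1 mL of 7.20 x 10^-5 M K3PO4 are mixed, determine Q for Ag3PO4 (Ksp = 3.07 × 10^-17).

Q ≈ 2.05 × 10^-19

Total volume = 178 + 39.1 = 217.1 mL.
[Ag^+] = 3.06 × 10^-5 × (178/217.1) = 2.509 x 10^-5 M
[PO4^3-] = 7.20 × 10^-5 × (39.1/217.1) = 1.297 × 10^-5 M
Ag3PO4(s) ⇌ 3 Ag^+(aq) + PO4^3-(aq), so Q = [Ag^+]^3[PO4^3-]
Q = (2.509 x 10^-5)^3(1.297 × 10^-5) = 2.05 × 10^-19
Q < Ksp, so no precipitate of Ag3PO4 forms.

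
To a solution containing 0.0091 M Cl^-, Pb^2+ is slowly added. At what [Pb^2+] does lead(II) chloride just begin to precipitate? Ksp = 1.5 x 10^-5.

[Pb^2+] = 1.8 × 10^-1 M

PbCl2(s) ⇌ Pb^2+(aq) + 2 Cl^-(aq)
Ksp = [Pb^2+][Cl^-]^2
Precipitation begins when Q = Ksp. With [Cl^-] = 0.0091 M:
1.5 x 10^-5 = (0.0091)^2 × [Pb^2+]
[Pb^2+] = (1.5 x 10^-5 / 8.28 x 10^-5) = 1.8 x 10^-1 M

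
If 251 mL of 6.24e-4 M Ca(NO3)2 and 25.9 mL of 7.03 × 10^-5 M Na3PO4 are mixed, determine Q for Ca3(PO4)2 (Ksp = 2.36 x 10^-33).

Total volume = 251 + 25.9 = 276.9 mL.
[Ca^2+] = 6.24 x 10^-4 × (251/276.9) = 5.656 × 10^-4 M
[PO4^3-] = 7.03 × 10^-5 × (25.9/276.9) = 6.576 x 10^-6 M
Ca3(PO4)2(s) <=> 3 Ca^2+ + 2 PO4^3-, so Q = [Ca^2+]^3[PO4^3-]^2
Q = (5.656 × 10^-4)^3(6.576 x 10^-6)^2 = 7.82 × 10^-21
Q > Ksp, so Ca3(PO4)2 will precipitate.

Q ≈ 7.82 × 10^-21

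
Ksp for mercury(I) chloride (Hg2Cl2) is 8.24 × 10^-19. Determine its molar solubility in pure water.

Hg2Cl2(s) <=> Hg2^2+ + 2 Cl^-
Ksp = [Hg2^2+][Cl^-]^2
For each mole of Hg2Cl2 that dissolves: [Hg2^2+] = s, [Cl^-] = 2s.
Substituting: Ksp = s(2s)^2 = 4s^3
Solving, s = (8.24 × 10^-19/4)^(1/3) = 5.91 x 10^-7 M

s = 5.91e-7 M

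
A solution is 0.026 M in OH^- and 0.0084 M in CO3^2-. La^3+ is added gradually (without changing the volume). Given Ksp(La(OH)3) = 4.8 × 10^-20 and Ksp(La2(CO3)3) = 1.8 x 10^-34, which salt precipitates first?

Precipitation of each salt starts when its ion product equals its Ksp.
For La(OH)3: 4.8 × 10^-20 = (0.026)^3 × [La^3+]  ⇒  [La^3+] = 2.7 x 10^-15 M.
For La2(CO3)3: 1.8 x 10^-34 = (0.0084)^3 × [La^3+]^2  ⇒  [La^3+] = 1.7 × 10^-14 M.
The salt with the lower threshold [La^3+] precipitates first: La(OH)3.

La(OH)3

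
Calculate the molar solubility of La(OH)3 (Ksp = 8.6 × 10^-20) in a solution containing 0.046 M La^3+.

La(OH)3(s) ⇌ La^3+ + 3 OH^-
Ksp = [La^3+][OH^-]^3
Let s = moles of La(OH)3 that dissolve per litre. [La^3+] = 0.046 + s ≈ 0.046, [OH^-] = 3s (Ksp is small, so little additional dissolves).
Ksp ≈ 0.046 × (3s)^3
s = 4.1 × 10^-7 M
Check: s = 4.1 x 10^-7 ≪ 0.046, so the approximation is valid.

s = 4.1 × 10^-7 M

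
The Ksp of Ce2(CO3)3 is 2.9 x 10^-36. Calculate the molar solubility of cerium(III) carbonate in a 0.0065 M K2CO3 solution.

s ≈ 1.6 × 10^-15 M

Ce2(CO3)3(s) ⇌ 2 Ce^3+ + 3 CO3^2-
Ksp = [Ce^3+]^2[CO3^2-]^3
Let s = moles of Ce2(CO3)3 that dissolve per litre. [Ce^3+] = 2s, [CO3^2-] = 0.0065 + 3s ≈ 0.0065 (since CO3^2- from K2CO3 dominates).
Ksp ≈ (2s)^2 × (0.0065)^3
s = 1.6 x 10^-15 M
Check: 3s = 4.9 × 10^-15 ≪ 0.0065, so the approximation is valid.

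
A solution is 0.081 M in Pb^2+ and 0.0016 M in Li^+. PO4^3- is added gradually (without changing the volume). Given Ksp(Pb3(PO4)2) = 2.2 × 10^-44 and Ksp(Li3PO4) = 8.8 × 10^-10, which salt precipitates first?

Precipitation of each salt starts when its ion product equals its Ksp.
For Pb3(PO4)2: 2.2 × 10^-44 = (0.081)^3 × [PO4^3-]^2  ⇒  [PO4^3-] = 6.4 x 10^-21 M.
For Li3PO4: 8.8 × 10^-10 = (0.0016)^3 × [PO4^3-]  ⇒  [PO4^3-] = 2.1 × 10^-1 M.
The salt with the lower threshold [PO4^3-] precipitates first: Pb3(PO4)2.

Pb3(PO4)2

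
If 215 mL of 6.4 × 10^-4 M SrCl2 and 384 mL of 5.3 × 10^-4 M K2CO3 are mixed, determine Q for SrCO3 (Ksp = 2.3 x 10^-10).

Q = 7.8e-8

Total volume = 215 + 384 = 599 mL.
[Sr^2+] = 6.4 x 10^-4 × (215/599) = 2.30 × 10^-4 M
[CO3^2-] = 5.3 x 10^-4 × (384/599) = 3.40 x 10^-4 M
SrCO3(s) ⇌ Sr^2+(aq) + CO3^2-(aq), so Q = [Sr^2+][CO3^2-]
Q = (2.30 x 10^-4)(3.40 x 10^-4) = 7.8 x 10^-8
Q > Ksp, so SrCO3 will precipitate.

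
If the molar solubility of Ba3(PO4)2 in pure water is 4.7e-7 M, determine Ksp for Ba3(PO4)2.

Ksp ≈ 2.5 x 10^-30

Ba3(PO4)2(s) ⇌ 3 Ba^2+ + 2 PO4^3-
If s mol/L of Ba3(PO4)2 dissolves, [Ba^2+] = 3s and [PO4^3-] = 2s.
Ksp = [Ba^2+]^3[PO4^3-]^2
Ksp = (3s)^3(2s)^2 = 108s^5
Ksp = 108 × (4.7 × 10^-7)^5 = 2.5 × 10^-30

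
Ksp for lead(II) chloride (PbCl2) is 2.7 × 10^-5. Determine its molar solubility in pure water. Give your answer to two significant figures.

PbCl2(s) ⇌ Pb^2+ + 2 Cl^-
Ksp = [Pb^2+][Cl^-]^2
With molar solubility s: [Pb^2+] = s, [Cl^-] = 2s.
So Ksp = s × (2s)^2 = 4s^3
s^3 = 2.7 × 10^-5 / 4, so s = 1.9 × 10^-2 M

s = 0.019 M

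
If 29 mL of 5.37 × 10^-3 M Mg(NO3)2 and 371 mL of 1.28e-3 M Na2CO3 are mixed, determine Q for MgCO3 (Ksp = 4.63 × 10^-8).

4.62e-7

Total volume = 29 + 371 = 400 mL.
[Mg^2+] = 5.37 × 10^-3 × (29/400) = 3.893 × 10^-4 M
[CO3^2-] = 1.28 x 10^-3 × (371/400) = 1.187 × 10^-3 M
MgCO3(s) ⇌ Mg^2+(aq) + CO3^2-(aq), so Q = [Mg^2+][CO3^2-]
Q = (3.893 x 10^-4)(1.187 × 10^-3) = 4.62 × 10^-7
Q > Ksp, so MgCO3 will precipitate.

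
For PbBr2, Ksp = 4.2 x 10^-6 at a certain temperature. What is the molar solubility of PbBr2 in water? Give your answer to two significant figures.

PbBr2(s) <=> Pb^2+(aq) + 2 Br^-(aq)
Ksp = [Pb^2+][Br^-]^2
If s mol/L of PbBr2 dissolves, [Pb^2+] = s and [Br^-] = 2s.
So Ksp = s × (2s)^2 = 4s^3
s = (4.2 x 10^-6 / 4)^(1/3) = 1.0 × 10^-2 M

s = 1.0 × 10^-2 M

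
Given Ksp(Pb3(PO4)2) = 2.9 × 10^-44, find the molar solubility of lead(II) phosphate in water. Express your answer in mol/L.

Pb3(PO4)2(s) <=> 3 Pb^2+ + 2 PO4^3-
Ksp = [Pb^2+]^3[PO4^3-]^2
If s mol/L of Pb3(PO4)2 dissolves, [Pb^2+] = 3s and [PO4^3-] = 2s.
Ksp = (3s)^3(2s)^2 = 108s^5
s = (2.9 × 10^-44 / 108)^(1/5) = 7.7 × 10^-10 M

s ≈ 7.7 x 10^-10 M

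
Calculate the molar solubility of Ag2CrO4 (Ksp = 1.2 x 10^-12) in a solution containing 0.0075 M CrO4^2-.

Ag2CrO4(s) ⇌ 2 Ag^+ + CrO4^2-
Ksp = [Ag^+]^2[CrO4^2-]
Let s be the molar solubility in this solution. [Ag^+] = 2s, [CrO4^2-] = 0.0075 + s ≈ 0.0075 (since the CrO4^2- already present dominates).
Ksp ≈ (2s)^2 × 0.0075
s = 6.3 x 10^-6 M
Check: s = 6.3 × 10^-6 ≪ 0.0075, so the approximation is valid.

s ≈ 6.3e-6 M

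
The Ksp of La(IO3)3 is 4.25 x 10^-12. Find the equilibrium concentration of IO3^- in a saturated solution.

[IO3^-] = 1.89e-3 M

La(IO3)3(s) ⇌ La^3+ + 3 IO3^-
Ksp = [La^3+][IO3^-]^3
With molar solubility s: [La^3+] = s, [IO3^-] = 3s.
Substituting: Ksp = s(3s)^3 = 27s^4
s^4 = 4.25 x 10^-12 / 27, so s = 6.299 x 10^-4 M
[IO3^-] = 3s = 1.89 x 10^-3 M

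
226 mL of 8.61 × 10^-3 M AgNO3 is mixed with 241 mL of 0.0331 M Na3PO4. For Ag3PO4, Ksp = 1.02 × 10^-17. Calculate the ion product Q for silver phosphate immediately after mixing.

Total volume = 226 + 241 = 467 mL.
[Ag^+] = 8.61 x 10^-3 × (226/467) = 4.167 x 10^-3 M
[PO4^3-] = 3.31 x 10^-2 × (241/467) = 1.708 x 10^-2 M
Ag3PO4(s) ⇌ 3 Ag^+ + PO4^3-, so Q = [Ag^+]^3[PO4^3-]
Q = (4.167 × 10^-3)^3(1.708 x 10^-2) = 1.24 x 10^-9
Q > Ksp, so Ag3PO4 will precipitate.

Q = 1.24 x 10^-9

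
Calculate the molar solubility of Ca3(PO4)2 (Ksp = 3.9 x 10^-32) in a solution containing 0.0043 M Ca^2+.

s = 3.5 x 10^-13 M

Ca3(PO4)2(s) <=> 3 Ca^2+ + 2 PO4^3-
Ksp = [Ca^2+]^3[PO4^3-]^2
If s mol/L dissolves here, [Ca^2+] = 0.0043 + 3s ≈ 0.0043, [PO4^3-] = 2s (common-ion effect: Ca^2+ is already 0.0043 M).
Ksp ≈ (0.0043)^3 × (2s)^2
s = 3.5 × 10^-13 M
Check: 3s = 1.1 × 10^-12 ≪ 0.0043, so the approximation is valid.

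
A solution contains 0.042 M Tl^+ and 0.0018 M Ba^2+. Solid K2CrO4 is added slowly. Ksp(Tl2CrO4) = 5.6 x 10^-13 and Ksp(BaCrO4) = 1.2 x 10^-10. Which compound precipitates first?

Each salt begins to precipitate when Q = Ksp, i.e. when [CrO4^2-] reaches its threshold.
For Tl2CrO4: 5.6 x 10^-13 = (0.042)^2 × [CrO4^2-]  ⇒  [CrO4^2-] = 3.2 × 10^-10 M.
For BaCrO4: 1.2 x 10^-10 = 0.0018 × [CrO4^2-]  ⇒  [CrO4^2-] = 6.7 × 10^-8 M.
The salt with the lower threshold [CrO4^2-] precipitates first: Tl2CrO4.

Tl2CrO4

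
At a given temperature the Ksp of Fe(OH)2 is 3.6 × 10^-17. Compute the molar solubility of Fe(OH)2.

s = 2.1e-6 M

Fe(OH)2(s) ⇌ Fe^2+(aq) + 2 OH^-(aq)
Ksp = [Fe^2+][OH^-]^2
Let s = molar solubility. Then [Fe^2+] = s and [OH^-] = 2s.
Substituting: Ksp = s(2s)^2 = 4s^3
s^3 = 3.6 × 10^-17 / 4, so s = 2.1 × 10^-6 M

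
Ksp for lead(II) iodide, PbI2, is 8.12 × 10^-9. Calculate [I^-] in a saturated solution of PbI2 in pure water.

2.53e-3 M

PbI2(s) ⇌ Pb^2+ + 2 I^-
Ksp = [Pb^2+][I^-]^2
With molar solubility s: [Pb^2+] = s, [I^-] = 2s.
Ksp = s(2s)^2 = 4s^3
s = (8.12 × 10^-9 / 4)^(1/3) = 1.266 × 10^-3 M
[I^-] = 2s = 2.53 x 10^-3 M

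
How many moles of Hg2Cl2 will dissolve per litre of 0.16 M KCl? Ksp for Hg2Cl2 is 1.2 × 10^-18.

s ≈ 4.7e-17 M

Hg2Cl2(s) ⇌ Hg2^2+(aq) + 2 Cl^-(aq)
Ksp = [Hg2^2+][Cl^-]^2
If s mol/L dissolves here, [Hg2^2+] = s, [Cl^-] = 0.16 + 2s ≈ 0.16 (since Cl^- from KCl dominates).
Ksp ≈ s × (0.16)^2
s = 4.7 × 10^-17 M
Check: 2s = 9.4 x 10^-17 ≪ 0.16, so the approximation is valid.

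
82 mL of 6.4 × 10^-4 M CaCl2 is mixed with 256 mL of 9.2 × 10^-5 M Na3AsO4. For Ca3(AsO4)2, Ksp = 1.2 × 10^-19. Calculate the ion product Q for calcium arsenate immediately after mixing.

Total volume = 82 + 256 = 338 mL.
[Ca^2+] = 6.4 × 10^-4 × (82/338) = 1.55 × 10^-4 M
[AsO4^3-] = 9.2 × 10^-5 × (256/338) = 6.97 × 10^-5 M
Ca3(AsO4)2(s) <=> 3 Ca^2+ + 2 AsO4^3-, so Q = [Ca^2+]^3[AsO4^3-]^2
Q = (1.55 x 10^-4)^3(6.97 x 10^-5)^2 = 1.8 x 10^-20
Q < Ksp, so no precipitate of Ca3(AsO4)2 forms.

1.8e-20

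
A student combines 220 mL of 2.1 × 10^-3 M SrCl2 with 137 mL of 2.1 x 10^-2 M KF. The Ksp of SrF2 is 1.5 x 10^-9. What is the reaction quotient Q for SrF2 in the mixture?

Total volume = 220 + 137 = 357 mL.
[Sr^2+] = 2.1 × 10^-3 × (220/357) = 1.29 × 10^-3 M
[F^-] = 2.1 × 10^-2 × (137/357) = 8.06 × 10^-3 M
SrF2(s) ⇌ Sr^2+(aq) + 2 F^-(aq), so Q = [Sr^2+][F^-]^2
Q = (1.29 x 10^-3)(8.06 × 10^-3)^2 = 8.4 x 10^-8
Q > Ksp, so SrF2 will precipitate.

Q = 8.4e-8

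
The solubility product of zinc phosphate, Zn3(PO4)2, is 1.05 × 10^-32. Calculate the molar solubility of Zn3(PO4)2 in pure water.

1.58 × 10^-7 M

Zn3(PO4)2(s) ⇌ 3 Zn^2+ + 2 PO4^3-
Ksp = [Zn^2+]^3[PO4^3-]^2
If s mol/L of Zn3(PO4)2 dissolves, [Zn^2+] = 3s and [PO4^3-] = 2s.
So Ksp = (3s)^3 × (2s)^2 = 108s^5
Solving, s = (1.05 × 10^-32/108)^(1/5) = 1.58 × 10^-7 M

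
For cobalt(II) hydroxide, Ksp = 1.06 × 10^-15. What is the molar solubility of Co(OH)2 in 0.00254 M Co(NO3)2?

s = 3.23 × 10^-7 M

Co(OH)2(s) ⇌ Co^2+(aq) + 2 OH^-(aq)
Ksp = [Co^2+][OH^-]^2
Let s = moles of Co(OH)2 that dissolve per litre. [Co^2+] = 0.00254 + s ≈ 0.00254, [OH^-] = 2s (since Co^2+ from Co(NO3)2 dominates).
Ksp ≈ 0.00254 × (2s)^2
s = 3.23 x 10^-7 M
Check: s = 3.2 × 10^-7 ≪ 0.00254, so the approximation is valid.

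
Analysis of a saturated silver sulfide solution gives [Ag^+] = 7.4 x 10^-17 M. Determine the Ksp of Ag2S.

Ksp ≈ 2.0 x 10^-49

Ag2S(s) <=> 2 Ag^+ + S^2-
Stoichiometry gives [S^2-] = (1/2)[Ag^+] = 3.70 × 10^-17 M.
Ksp = [Ag^+]^2[S^2-]
Ksp = (7.4 x 10^-17)^2 × 3.70 x 10^-17 = 2.0 x 10^-49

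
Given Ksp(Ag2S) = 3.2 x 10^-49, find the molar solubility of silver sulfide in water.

Ag2S(s) ⇌ 2 Ag^+ + S^2-
Ksp = [Ag^+]^2[S^2-]
If s mol/L of Ag2S dissolves, [Ag^+] = 2s and [S^2-] = s.
Ksp = (2s)^2s = 4s^3
s = (3.2 x 10^-49 / 4)^(1/3) = 4.3 × 10^-17 M

s ≈ 4.3e-17 M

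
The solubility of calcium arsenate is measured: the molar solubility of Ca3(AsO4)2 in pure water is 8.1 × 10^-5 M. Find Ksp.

3.8 × 10^-19

Ca3(AsO4)2(s) ⇌ 3 Ca^2+ + 2 AsO4^3-
With molar solubility s: [Ca^2+] = 3s, [AsO4^3-] = 2s.
Ksp = [Ca^2+]^3[AsO4^3-]^2
Substituting: Ksp = (3s)^3(2s)^2 = 108s^5
With s = 8.1 × 10^-5: Ksp = 3.8 × 10^-19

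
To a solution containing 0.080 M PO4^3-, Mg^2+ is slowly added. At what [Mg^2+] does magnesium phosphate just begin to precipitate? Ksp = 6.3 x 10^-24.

Mg3(PO4)2(s) <=> 3 Mg^2+(aq) + 2 PO4^3-(aq)
Ksp = [Mg^2+]^3[PO4^3-]^2
Precipitation begins when Q = Ksp. With [PO4^3-] = 0.080 M:
6.3 x 10^-24 = (0.080)^2 × [Mg^2+]^3
[Mg^2+] = (6.3 x 10^-24 / 6.40 x 10^-3)^(1/3) = 9.9 × 10^-8 M

[Mg^2+] = 9.9 x 10^-8 M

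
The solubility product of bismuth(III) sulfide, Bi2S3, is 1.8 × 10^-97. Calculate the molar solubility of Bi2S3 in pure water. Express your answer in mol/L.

Bi2S3(s) <=> 2 Bi^3+ + 3 S^2-
Ksp = [Bi^3+]^2[S^2-]^3
For each mole of Bi2S3 that dissolves: [Bi^3+] = 2s, [S^2-] = 3s.
So Ksp = (2s)^2 × (3s)^3 = 108s^5
s^5 = 1.8 × 10^-97 / 108, so s = 1.8 x 10^-20 M

1.8 × 10^-20 M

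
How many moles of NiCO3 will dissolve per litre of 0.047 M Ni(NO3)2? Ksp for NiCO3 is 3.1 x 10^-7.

6.6 x 10^-6 M

NiCO3(s) <=> Ni^2+ + CO3^2-
Ksp = [Ni^2+][CO3^2-]
Let s be the molar solubility in this solution. [Ni^2+] = 0.047 + s ≈ 0.047, [CO3^2-] = s (Ksp is small, so little additional dissolves).
Ksp ≈ 0.047 × s
s = 6.6 × 10^-6 M
Check: s = 6.6 × 10^-6 ≪ 0.047, so the approximation is valid.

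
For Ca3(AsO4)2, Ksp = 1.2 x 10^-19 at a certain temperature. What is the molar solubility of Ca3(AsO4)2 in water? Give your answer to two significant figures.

s ≈ 6.4e-5 M

Ca3(AsO4)2(s) ⇌ 3 Ca^2+ + 2 AsO4^3-
Ksp = [Ca^2+]^3[AsO4^3-]^2
With molar solubility s: [Ca^2+] = 3s, [AsO4^3-] = 2s.
Ksp = (3s)^3(2s)^2 = 108s^5
s = (1.2 x 10^-19 / 108)^(1/5) = 6.4 × 10^-5 M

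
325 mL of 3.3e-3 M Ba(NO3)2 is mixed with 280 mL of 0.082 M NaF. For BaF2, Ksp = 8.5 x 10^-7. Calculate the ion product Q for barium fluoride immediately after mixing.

Q ≈ 2.6 × 10^-6

Total volume = 325 + 280 = 605 mL.
[Ba^2+] = 3.3 × 10^-3 × (325/605) = 1.77 × 10^-3 M
[F^-] = 8.2 x 10^-2 × (280/605) = 3.80 x 10^-2 M
BaF2(s) ⇌ Ba^2+ + 2 F^-, so Q = [Ba^2+][F^-]^2
Q = (1.77 x 10^-3)(3.80 × 10^-2)^2 = 2.6 × 10^-6
Q > Ksp, so BaF2 will precipitate.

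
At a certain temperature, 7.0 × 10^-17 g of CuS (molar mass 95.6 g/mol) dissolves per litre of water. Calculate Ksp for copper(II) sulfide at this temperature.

Ksp ≈ 5.4e-37

Molar solubility s = (7.0 × 10^-17 g/L) / (95.6 g/mol) = 7.32 × 10^-19 M.
CuS(s) <=> Cu^2+ + S^2-
If s mol/L of CuS dissolves, [Cu^2+] = s and [S^2-] = s.
Ksp = [Cu^2+][S^2-]
Ksp = s × s = s^2
Ksp = (7.32 × 10^-19)^2 = 5.4 × 10^-37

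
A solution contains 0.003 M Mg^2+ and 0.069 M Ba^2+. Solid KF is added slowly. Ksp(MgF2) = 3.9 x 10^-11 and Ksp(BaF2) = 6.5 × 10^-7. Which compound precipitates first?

Each salt begins to precipitate when Q = Ksp, i.e. when [F^-] reaches its threshold.
For MgF2: 3.9 x 10^-11 = 0.003 × [F^-]^2  ⇒  [F^-] = 1.1 × 10^-4 M.
For BaF2: 6.5 × 10^-7 = 0.069 × [F^-]^2  ⇒  [F^-] = 3.1 × 10^-3 M.
The salt with the lower threshold [F^-] precipitates first: MgF2.

MgF2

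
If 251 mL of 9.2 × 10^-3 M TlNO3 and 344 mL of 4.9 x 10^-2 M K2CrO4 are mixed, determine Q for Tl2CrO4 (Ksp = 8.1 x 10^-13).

Q ≈ 4.3e-7

Total volume = 251 + 344 = 595 mL.
[Tl^+] = 9.2 × 10^-3 × (251/595) = 3.88 × 10^-3 M
[CrO4^2-] = 4.9 x 10^-2 × (344/595) = 2.83 x 10^-2 M
Tl2CrO4(s) <=> 2 Tl^+ + CrO4^2-, so Q = [Tl^+]^2[CrO4^2-]
Q = (3.88 × 10^-3)^2(2.83 × 10^-2) = 4.3 × 10^-7
Q > Ksp, so Tl2CrO4 will precipitate.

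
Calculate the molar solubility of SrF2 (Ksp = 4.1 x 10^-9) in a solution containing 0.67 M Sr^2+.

3.9 × 10^-5 M

SrF2(s) <=> Sr^2+ + 2 F^-
Ksp = [Sr^2+][F^-]^2
Let s be the molar solubility in this solution. [Sr^2+] = 0.67 + s ≈ 0.67, [F^-] = 2s (common-ion effect: Sr^2+ is already 0.67 M).
Ksp ≈ 0.67 × (2s)^2
s = 3.9 × 10^-5 M
Check: s = 3.9 × 10^-5 ≪ 0.67, so the approximation is valid.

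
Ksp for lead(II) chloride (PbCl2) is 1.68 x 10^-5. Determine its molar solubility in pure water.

PbCl2(s) ⇌ Pb^2+ + 2 Cl^-
Ksp = [Pb^2+][Cl^-]^2
Let s = molar solubility. Then [Pb^2+] = s and [Cl^-] = 2s.
Substituting: Ksp = s(2s)^2 = 4s^3
s = (1.68 x 10^-5 / 4)^(1/3) = 1.61 × 10^-2 M

s = 1.61e-2 M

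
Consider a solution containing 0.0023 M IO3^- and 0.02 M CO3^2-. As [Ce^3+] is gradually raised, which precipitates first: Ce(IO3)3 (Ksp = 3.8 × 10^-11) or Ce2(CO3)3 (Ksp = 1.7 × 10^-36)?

Ce2(CO3)3

Each salt begins to precipitate when Q = Ksp, i.e. when [Ce^3+] reaches its threshold.
For Ce(IO3)3: 3.8 × 10^-11 = (0.0023)^3 × [Ce^3+]  ⇒  [Ce^3+] = 3.1 × 10^-3 M.
For Ce2(CO3)3: 1.7 × 10^-36 = (0.02)^3 × [Ce^3+]^2  ⇒  [Ce^3+] = 4.6 × 10^-16 M.
The salt with the lower threshold [Ce^3+] precipitates first: Ce2(CO3)3.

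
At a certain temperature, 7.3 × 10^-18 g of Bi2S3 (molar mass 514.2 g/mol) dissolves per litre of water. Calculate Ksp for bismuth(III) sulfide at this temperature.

Molar solubility s = (7.3 x 10^-18 g/L) / (514.2 g/mol) = 1.42 × 10^-20 M.
Bi2S3(s) ⇌ 2 Bi^3+ + 3 S^2-
With molar solubility s: [Bi^3+] = 2s, [S^2-] = 3s.
Ksp = [Bi^3+]^2[S^2-]^3
Substituting: Ksp = (2s)^2(3s)^3 = 108s^5
With s = 1.42 x 10^-20: Ksp = 6.2 x 10^-98

Ksp = 6.2e-98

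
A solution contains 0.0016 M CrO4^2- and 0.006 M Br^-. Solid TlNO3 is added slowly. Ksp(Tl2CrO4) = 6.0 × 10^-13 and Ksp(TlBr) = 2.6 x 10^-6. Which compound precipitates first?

Each salt begins to precipitate when Q = Ksp, i.e. when [Tl^+] reaches its threshold.
For Tl2CrO4: 6.0 × 10^-13 = 0.0016 × [Tl^+]^2  ⇒  [Tl^+] = 1.9 × 10^-5 M.
For TlBr: 2.6 x 10^-6 = 0.006 × [Tl^+]  ⇒  [Tl^+] = 4.3 × 10^-4 M.
The salt with the lower threshold [Tl^+] precipitates first: Tl2CrO4.

Tl2CrO4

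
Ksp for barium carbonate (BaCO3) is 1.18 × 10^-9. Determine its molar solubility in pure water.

3.44 × 10^-5 M

BaCO3(s) <=> Ba^2+ + CO3^2-
Ksp = [Ba^2+][CO3^2-]
If s mol/L of BaCO3 dissolves, [Ba^2+] = s and [CO3^2-] = s.
Ksp = s × s = s^2
s = (1.18 × 10^-9)^(1/2) = 3.44 × 10^-5 M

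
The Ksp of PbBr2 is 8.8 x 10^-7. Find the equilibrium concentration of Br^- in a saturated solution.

1.2 x 10^-2 M

PbBr2(s) ⇌ Pb^2+(aq) + 2 Br^-(aq)
Ksp = [Pb^2+][Br^-]^2
For each mole of PbBr2 that dissolves: [Pb^2+] = s, [Br^-] = 2s.
Substituting: Ksp = s(2s)^2 = 4s^3
s = (8.8 x 10^-7 / 4)^(1/3) = 6.04 × 10^-3 M
[Br^-] = 2s = 1.2 x 10^-2 M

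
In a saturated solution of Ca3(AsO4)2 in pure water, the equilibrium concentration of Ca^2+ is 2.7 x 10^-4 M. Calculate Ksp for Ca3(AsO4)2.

Ca3(AsO4)2(s) <=> 3 Ca^2+(aq) + 2 AsO4^3-(aq)
Stoichiometry gives [AsO4^3-] = (2/3)[Ca^2+] = 1.80 x 10^-4 M.
Ksp = [Ca^2+]^3[AsO4^3-]^2
Ksp = (2.7 × 10^-4)^3 × (1.80 x 10^-4)^2 = 6.4 × 10^-19

Ksp = 6.4 × 10^-19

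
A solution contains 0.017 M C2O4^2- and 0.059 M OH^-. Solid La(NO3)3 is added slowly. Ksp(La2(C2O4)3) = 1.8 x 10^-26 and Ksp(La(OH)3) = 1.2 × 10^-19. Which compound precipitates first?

La(OH)3

Precipitation of each salt starts when its ion product equals its Ksp.
For La2(C2O4)3: 1.8 x 10^-26 = (0.017)^3 × [La^3+]^2  ⇒  [La^3+] = 6.1 x 10^-11 M.
For La(OH)3: 1.2 × 10^-19 = (0.059)^3 × [La^3+]  ⇒  [La^3+] = 5.8 × 10^-16 M.
The salt with the lower threshold [La^3+] precipitates first: La(OH)3.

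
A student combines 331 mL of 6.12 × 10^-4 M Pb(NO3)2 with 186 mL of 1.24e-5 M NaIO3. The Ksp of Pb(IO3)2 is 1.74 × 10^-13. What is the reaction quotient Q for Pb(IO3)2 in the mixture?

Q = 7.80e-15

Total volume = 331 + 186 = 517 mL.
[Pb^2+] = 6.12 × 10^-4 × (331/517) = 3.918 × 10^-4 M
[IO3^-] = 1.24 × 10^-5 × (186/517) = 4.461 x 10^-6 M
Pb(IO3)2(s) ⇌ Pb^2+ + 2 IO3^-, so Q = [Pb^2+][IO3^-]^2
Q = (3.918 × 10^-4)(4.461 × 10^-6)^2 = 7.80 × 10^-15
Q < Ksp, so no precipitate of Pb(IO3)2 forms.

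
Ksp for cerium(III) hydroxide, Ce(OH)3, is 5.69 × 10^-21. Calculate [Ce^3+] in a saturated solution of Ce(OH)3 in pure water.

[Ce^3+] = 3.81e-6 M

Ce(OH)3(s) ⇌ Ce^3+(aq) + 3 OH^-(aq)
Ksp = [Ce^3+][OH^-]^3
Let s = molar solubility. Then [Ce^3+] = s and [OH^-] = 3s.
So Ksp = s × (3s)^3 = 27s^4
Solving, s = (5.69 × 10^-21/27)^(1/4) = 3.810 × 10^-6 M
[Ce^3+] = s = 3.81 × 10^-6 M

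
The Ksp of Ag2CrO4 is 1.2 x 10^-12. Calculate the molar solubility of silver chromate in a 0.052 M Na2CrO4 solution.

Ag2CrO4(s) ⇌ 2 Ag^+(aq) + CrO4^2-(aq)
Ksp = [Ag^+]^2[CrO4^2-]
Let s = moles of Ag2CrO4 that dissolve per litre. [Ag^+] = 2s, [CrO4^2-] = 0.052 + s ≈ 0.052 (common-ion effect: CrO4^2- is already 0.052 M).
Ksp ≈ (2s)^2 × 0.052
s = 2.4 × 10^-6 M
Check: s = 2.4 × 10^-6 ≪ 0.052, so the approximation is valid.

2.4 × 10^-6 M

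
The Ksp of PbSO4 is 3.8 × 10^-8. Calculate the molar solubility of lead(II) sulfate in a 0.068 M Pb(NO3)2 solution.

5.6 × 10^-7 M

PbSO4(s) ⇌ Pb^2+(aq) + SO4^2-(aq)
Ksp = [Pb^2+][SO4^2-]
Let s be the molar solubility in this solution. [Pb^2+] = 0.068 + s ≈ 0.068, [SO4^2-] = s (since Pb^2+ from Pb(NO3)2 dominates).
Ksp ≈ 0.068 × s
s = 5.6 × 10^-7 M
Check: s = 5.6 × 10^-7 ≪ 0.068, so the approximation is valid.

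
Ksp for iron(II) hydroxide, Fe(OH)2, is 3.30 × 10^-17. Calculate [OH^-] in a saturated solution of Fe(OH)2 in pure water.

4.04 × 10^-6 M

Fe(OH)2(s) <=> Fe^2+(aq) + 2 OH^-(aq)
Ksp = [Fe^2+][OH^-]^2
For each mole of Fe(OH)2 that dissolves: [Fe^2+] = s, [OH^-] = 2s.
Ksp = s(2s)^2 = 4s^3
s = (3.30 × 10^-17 / 4)^(1/3) = 2.021 × 10^-6 M
[OH^-] = 2s = 4.04 × 10^-6 M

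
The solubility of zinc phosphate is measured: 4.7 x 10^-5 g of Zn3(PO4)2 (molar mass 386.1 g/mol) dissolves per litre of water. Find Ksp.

Molar solubility s = (4.7 × 10^-5 g/L) / (386.1 g/mol) = 1.22 × 10^-7 M.
Zn3(PO4)2(s) ⇌ 3 Zn^2+(aq) + 2 PO4^3-(aq)
For each mole of Zn3(PO4)2 that dissolves: [Zn^2+] = 3s, [PO4^3-] = 2s.
Ksp = [Zn^2+]^3[PO4^3-]^2
Substituting: Ksp = (3s)^3(2s)^2 = 108s^5
Ksp = 108 × (1.22 × 10^-7)^5 = 2.9 x 10^-33

2.9e-33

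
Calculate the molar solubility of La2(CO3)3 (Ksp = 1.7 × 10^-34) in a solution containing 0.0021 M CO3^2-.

s ≈ 6.8e-14 M

La2(CO3)3(s) ⇌ 2 La^3+ + 3 CO3^2-
Ksp = [La^3+]^2[CO3^2-]^3
Let s be the molar solubility in this solution. [La^3+] = 2s, [CO3^2-] = 0.0021 + 3s ≈ 0.0021 (common-ion effect: CO3^2- is already 0.0021 M).
Ksp ≈ (2s)^2 × (0.0021)^3
s = 6.8 × 10^-14 M
Check: 3s = 2.0 x 10^-13 ≪ 0.0021, so the approximation is valid.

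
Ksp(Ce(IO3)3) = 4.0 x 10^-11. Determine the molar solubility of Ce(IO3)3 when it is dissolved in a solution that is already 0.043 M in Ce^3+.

Ce(IO3)3(s) ⇌ Ce^3+(aq) + 3 IO3^-(aq)
Ksp = [Ce^3+][IO3^-]^3
Let s be the molar solubility in this solution. [Ce^3+] = 0.043 + s ≈ 0.043, [IO3^-] = 3s (common-ion effect: Ce^3+ is already 0.043 M).
Ksp ≈ 0.043 × (3s)^3
s = 3.3 × 10^-4 M
Check: s = 3.3 × 10^-4 ≪ 0.043, so the approximation is valid.

3.3 x 10^-4 M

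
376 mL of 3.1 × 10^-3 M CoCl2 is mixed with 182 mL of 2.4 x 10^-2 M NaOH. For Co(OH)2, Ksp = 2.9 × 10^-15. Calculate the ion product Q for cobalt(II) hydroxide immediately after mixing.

Q = 1.3 x 10^-7

Total volume = 376 + 182 = 558 mL.
[Co^2+] = 3.1 x 10^-3 × (376/558) = 2.09 × 10^-3 M
[OH^-] = 2.4 x 10^-2 × (182/558) = 7.83 × 10^-3 M
Co(OH)2(s) ⇌ Co^2+ + 2 OH^-, so Q = [Co^2+][OH^-]^2
Q = (2.09 × 10^-3)(7.83 × 10^-3)^2 = 1.3 × 10^-7
Q > Ksp, so Co(OH)2 will precipitate.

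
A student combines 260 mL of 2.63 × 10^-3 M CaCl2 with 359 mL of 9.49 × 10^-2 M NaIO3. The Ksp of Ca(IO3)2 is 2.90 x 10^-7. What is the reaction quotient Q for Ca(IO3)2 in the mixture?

Total volume = 260 + 359 = 619 mL.
[Ca^2+] = 2.63 x 10^-3 × (260/619) = 1.105 × 10^-3 M
[IO3^-] = 9.49 x 10^-2 × (359/619) = 5.504 x 10^-2 M
Ca(IO3)2(s) <=> Ca^2+ + 2 IO3^-, so Q = [Ca^2+][IO3^-]^2
Q = (1.105 × 10^-3)(5.504 x 10^-2)^2 = 3.35 × 10^-6
Q > Ksp, so Ca(IO3)2 will precipitate.

Q = 3.35 × 10^-6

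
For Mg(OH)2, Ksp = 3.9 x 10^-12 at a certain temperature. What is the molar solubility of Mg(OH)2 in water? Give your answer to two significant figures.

Mg(OH)2(s) ⇌ Mg^2+(aq) + 2 OH^-(aq)
Ksp = [Mg^2+][OH^-]^2
For each mole of Mg(OH)2 that dissolves: [Mg^2+] = s, [OH^-] = 2s.
So Ksp = s × (2s)^2 = 4s^3
Solving, s = (3.9 x 10^-12/4)^(1/3) = 9.9 x 10^-5 M

s = 9.9 × 10^-5 M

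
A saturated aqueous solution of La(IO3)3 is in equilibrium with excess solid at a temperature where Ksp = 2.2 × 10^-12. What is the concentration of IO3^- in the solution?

[IO3^-] = 1.6 × 10^-3 M

La(IO3)3(s) ⇌ La^3+(aq) + 3 IO3^-(aq)
Ksp = [La^3+][IO3^-]^3
For each mole of La(IO3)3 that dissolves: [La^3+] = s, [IO3^-] = 3s.
Ksp = s(3s)^3 = 27s^4
Solving, s = (2.2 × 10^-12/27)^(1/4) = 5.34 × 10^-4 M
[IO3^-] = 3s = 1.6 × 10^-3 M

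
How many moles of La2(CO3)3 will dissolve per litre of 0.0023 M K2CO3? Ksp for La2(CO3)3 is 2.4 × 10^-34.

s ≈ 7.0e-14 M

La2(CO3)3(s) <=> 2 La^3+ + 3 CO3^2-
Ksp = [La^3+]^2[CO3^2-]^3
Let s = moles of La2(CO3)3 that dissolve per litre. [La^3+] = 2s, [CO3^2-] = 0.0023 + 3s ≈ 0.0023 (since CO3^2- from K2CO3 dominates).
Ksp ≈ (2s)^2 × (0.0023)^3
s = 7.0 x 10^-14 M
Check: 3s = 2.1 × 10^-13 ≪ 0.0023, so the approximation is valid.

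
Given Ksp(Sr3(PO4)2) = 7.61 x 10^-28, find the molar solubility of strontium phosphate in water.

s ≈ 1.48 x 10^-6 M

Sr3(PO4)2(s) <=> 3 Sr^2+ + 2 PO4^3-
Ksp = [Sr^2+]^3[PO4^3-]^2
With molar solubility s: [Sr^2+] = 3s, [PO4^3-] = 2s.
Ksp = (3s)^3(2s)^2 = 108s^5
s^5 = 7.61 x 10^-28 / 108, so s = 1.48 × 10^-6 M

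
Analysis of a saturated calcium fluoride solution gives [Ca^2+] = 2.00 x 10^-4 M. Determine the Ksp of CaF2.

CaF2(s) ⇌ Ca^2+ + 2 F^-
Stoichiometry gives [F^-] = (2/1)[Ca^2+] = 4.000 × 10^-4 M.
Ksp = [Ca^2+][F^-]^2
Ksp = 2.00 x 10^-4 × (4.000 × 10^-4)^2 = 3.20 × 10^-11

Ksp ≈ 3.20 × 10^-11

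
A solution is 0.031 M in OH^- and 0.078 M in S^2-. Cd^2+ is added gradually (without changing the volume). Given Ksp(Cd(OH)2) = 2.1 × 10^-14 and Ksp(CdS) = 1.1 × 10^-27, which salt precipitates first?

Precipitation of each salt starts when its ion product equals its Ksp.
For Cd(OH)2: 2.1 × 10^-14 = (0.031)^2 × [Cd^2+]  ⇒  [Cd^2+] = 2.2 × 10^-11 M.
For CdS: 1.1 × 10^-27 = 0.078 × [Cd^2+]  ⇒  [Cd^2+] = 1.4 × 10^-26 M.
The salt with the lower threshold [Cd^2+] precipitates first: CdS.

CdS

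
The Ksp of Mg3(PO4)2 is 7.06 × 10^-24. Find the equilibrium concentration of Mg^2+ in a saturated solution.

[Mg^2+] = 2.76 × 10^-5 M

Mg3(PO4)2(s) ⇌ 3 Mg^2+(aq) + 2 PO4^3-(aq)
Ksp = [Mg^2+]^3[PO4^3-]^2
With molar solubility s: [Mg^2+] = 3s, [PO4^3-] = 2s.
Substituting: Ksp = (3s)^3(2s)^2 = 108s^5
s^5 = 7.06 × 10^-24 / 108, so s = 9.185 × 10^-6 M
[Mg^2+] = 3s = 2.76 x 10^-5 M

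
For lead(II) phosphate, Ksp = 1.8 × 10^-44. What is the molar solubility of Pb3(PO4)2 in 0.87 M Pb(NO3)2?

8.3e-23 M

Pb3(PO4)2(s) ⇌ 3 Pb^2+(aq) + 2 PO4^3-(aq)
Ksp = [Pb^2+]^3[PO4^3-]^2
Let s = moles of Pb3(PO4)2 that dissolve per litre. [Pb^2+] = 0.87 + 3s ≈ 0.87, [PO4^3-] = 2s (Ksp is small, so little additional dissolves).
Ksp ≈ (0.87)^3 × (2s)^2
s = 8.3 x 10^-23 M
Check: 3s = 2.5 x 10^-22 ≪ 0.87, so the approximation is valid.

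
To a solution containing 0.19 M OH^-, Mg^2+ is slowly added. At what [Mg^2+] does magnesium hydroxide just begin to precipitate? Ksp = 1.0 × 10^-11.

[Mg^2+] = 2.8e-10 M

Mg(OH)2(s) <=> Mg^2+(aq) + 2 OH^-(aq)
Ksp = [Mg^2+][OH^-]^2
Precipitation begins when Q = Ksp. With [OH^-] = 0.19 M:
1.0 × 10^-11 = (0.19)^2 × [Mg^2+]
[Mg^2+] = (1.0 × 10^-11 / 3.61 x 10^-2) = 2.8 × 10^-10 M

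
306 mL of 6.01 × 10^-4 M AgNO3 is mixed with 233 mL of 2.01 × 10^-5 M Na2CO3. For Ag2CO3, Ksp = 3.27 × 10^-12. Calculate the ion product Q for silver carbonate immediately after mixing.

Q = 1.01e-12

Total volume = 306 + 233 = 539 mL.
[Ag^+] = 6.01 × 10^-4 × (306/539) = 3.412 x 10^-4 M
[CO3^2-] = 2.01 × 10^-5 × (233/539) = 8.689 × 10^-6 M
Ag2CO3(s) ⇌ 2 Ag^+ + CO3^2-, so Q = [Ag^+]^2[CO3^2-]
Q = (3.412 x 10^-4)^2(8.689 × 10^-6) = 1.01 × 10^-12
Q < Ksp, so no precipitate of Ag2CO3 forms.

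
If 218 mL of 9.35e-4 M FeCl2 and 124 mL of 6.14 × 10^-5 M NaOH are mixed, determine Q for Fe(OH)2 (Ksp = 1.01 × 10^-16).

Q ≈ 2.95 x 10^-13

Total volume = 218 + 124 = 342 mL.
[Fe^2+] = 9.35 x 10^-4 × (218/342) = 5.960 × 10^-4 M
[OH^-] = 6.14 × 10^-5 × (124/342) = 2.226 × 10^-5 M
Fe(OH)2(s) <=> Fe^2+ + 2 OH^-, so Q = [Fe^2+][OH^-]^2
Q = (5.960 x 10^-4)(2.226 x 10^-5)^2 = 2.95 × 10^-13
Q > Ksp, so Fe(OH)2 will precipitate.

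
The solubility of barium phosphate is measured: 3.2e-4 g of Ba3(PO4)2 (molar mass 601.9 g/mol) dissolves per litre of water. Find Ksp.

4.6 x 10^-30

Molar solubility s = (3.2 × 10^-4 g/L) / (601.9 g/mol) = 5.32 × 10^-7 M.
Ba3(PO4)2(s) <=> 3 Ba^2+ + 2 PO4^3-
With molar solubility s: [Ba^2+] = 3s, [PO4^3-] = 2s.
Ksp = [Ba^2+]^3[PO4^3-]^2
Ksp = (3s)^3(2s)^2 = 108s^5
Ksp = 108 × (5.32 × 10^-7)^5 = 4.6 x 10^-30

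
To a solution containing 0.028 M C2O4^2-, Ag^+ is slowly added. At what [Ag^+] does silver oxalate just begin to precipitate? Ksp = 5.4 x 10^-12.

Ag2C2O4(s) ⇌ 2 Ag^+ + C2O4^2-
Ksp = [Ag^+]^2[C2O4^2-]
Precipitation begins when Q = Ksp. With [C2O4^2-] = 0.028 M:
5.4 x 10^-12 = (0.028) × [Ag^+]^2
[Ag^+] = (5.4 x 10^-12 / 2.8 × 10^-2)^(1/2) = 1.4 × 10^-5 M

[Ag^+] = 1.4e-5 M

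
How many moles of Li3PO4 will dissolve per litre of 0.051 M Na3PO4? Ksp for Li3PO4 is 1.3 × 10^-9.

s ≈ 9.8 × 10^-4 M

Li3PO4(s) ⇌ 3 Li^+(aq) + PO4^3-(aq)
Ksp = [Li^+]^3[PO4^3-]
If s mol/L dissolves here, [Li^+] = 3s, [PO4^3-] = 0.051 + s ≈ 0.051 (Ksp is small, so little additional dissolves).
Ksp ≈ (3s)^3 × 0.051
s = 9.8 x 10^-4 M
Check: s = 9.8 × 10^-4 ≪ 0.051, so the approximation is valid.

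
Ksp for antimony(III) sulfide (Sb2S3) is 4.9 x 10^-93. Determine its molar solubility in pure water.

Sb2S3(s) <=> 2 Sb^3+ + 3 S^2-
Ksp = [Sb^3+]^2[S^2-]^3
If s mol/L of Sb2S3 dissolves, [Sb^3+] = 2s and [S^2-] = 3s.
So Ksp = (2s)^2 × (3s)^3 = 108s^5
s^5 = 4.9 x 10^-93 / 108, so s = 1.4 × 10^-19 M

s = 1.4 x 10^-19 M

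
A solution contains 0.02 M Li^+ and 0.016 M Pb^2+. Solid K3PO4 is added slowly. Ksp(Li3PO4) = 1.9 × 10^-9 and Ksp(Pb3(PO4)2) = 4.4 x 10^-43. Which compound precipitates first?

Precipitation of each salt starts when its ion product equals its Ksp.
For Li3PO4: 1.9 × 10^-9 = (0.02)^3 × [PO4^3-]  ⇒  [PO4^3-] = 2.4 × 10^-4 M.
For Pb3(PO4)2: 4.4 x 10^-43 = (0.016)^3 × [PO4^3-]^2  ⇒  [PO4^3-] = 3.3 × 10^-19 M.
The salt with the lower threshold [PO4^3-] precipitates first: Pb3(PO4)2.

Pb3(PO4)2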